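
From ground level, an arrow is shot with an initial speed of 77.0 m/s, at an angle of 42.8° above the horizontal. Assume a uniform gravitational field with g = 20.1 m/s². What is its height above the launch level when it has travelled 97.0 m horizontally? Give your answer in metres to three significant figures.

Horizontal component vₓ = 77.00 cos 42.8° = 56.50 m/s; vertical v_y0 = 77.00 sin 42.8° = 52.32 m/s.
At x = 97.0 m, t = x/vₓ = 97.0/56.50 = 1.717 s.
Height: y = v_y0 t − ½ g t² = 52.32 × 1.717 − 10.05 × 1.717² = 89.82 − 29.62 = 60.20 m.

60.2 m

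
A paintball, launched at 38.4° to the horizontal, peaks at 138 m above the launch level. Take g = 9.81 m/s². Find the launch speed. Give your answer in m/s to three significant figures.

At the peak v_y = 0, so v_y0 = √(2gH) = √(2 × 9.81 × 138) = 52.03 m/s.
v_y0 = v₀ sin θ ⇒ v₀ = 52.03 / sin 38.4° = 83.77 m/s.

83.8 m/s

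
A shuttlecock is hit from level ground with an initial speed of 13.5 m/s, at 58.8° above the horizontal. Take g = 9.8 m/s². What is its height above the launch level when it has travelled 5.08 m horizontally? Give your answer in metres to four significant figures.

vₓ = 13.50 cos 58.8° = 6.993 m/s; v_y0 = 13.50 sin 58.8° = 11.55 m/s.
At x = 5.08 m, t = x/vₓ = 5.08/6.993 = 0.7264 s.
Height: y = v_y0 t − ½ g t² = 11.55 × 0.7264 − 4.900 × 0.7264² = 8.388 − 2.586 = 5.803 m.

5.803 m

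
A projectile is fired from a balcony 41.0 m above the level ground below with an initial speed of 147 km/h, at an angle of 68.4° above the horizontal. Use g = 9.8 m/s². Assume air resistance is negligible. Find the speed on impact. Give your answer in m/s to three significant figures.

49.7 m/s

Convert: 147 km/h = 147/3.6 = 40.83 m/s.
vₓ = 40.83 cos 68.4° = 15.03 m/s; v_y0 = 40.83 sin 68.4° = 37.97 m/s.
With up positive and y = 0 at the ground: y(t) = 41.0 + (37.97) t − 4.900 t². Setting y = 0 and taking the positive root: t = [37.97 + √(37.97² + 2·9.80·41.0)] / 9.80 = (37.97 + 47.38) / 9.80 = 8.709 s.
Vertical velocity at impact: v_y = v_y0 − g t = 37.97 − 9.80 × 8.709 = −47.38 m/s.
Speed: |v| = √(vₓ² + v_y²) = √(15.03² + 47.38²) = 49.71 m/s.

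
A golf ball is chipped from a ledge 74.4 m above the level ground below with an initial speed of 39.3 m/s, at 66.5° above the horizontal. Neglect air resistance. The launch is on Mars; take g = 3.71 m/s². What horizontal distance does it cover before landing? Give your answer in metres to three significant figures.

334 m

Resolve: vₓ = 39.30 cos 66.5° = 15.67 m/s and v_y0 = 39.30 sin 66.5° = 36.04 m/s.
Vertical motion (up positive, ground at y = 0): 1.855 t² − (36.04) t − 74.4 = 0, so t = (36.04 + √(36.04² + 2·3.71·74.4)) / 3.71 = (36.04 + 43.02) / 3.71 = 21.31 s.
Horizontal distance: R = vₓ t = 15.67 × 21.31 = 334.0 m.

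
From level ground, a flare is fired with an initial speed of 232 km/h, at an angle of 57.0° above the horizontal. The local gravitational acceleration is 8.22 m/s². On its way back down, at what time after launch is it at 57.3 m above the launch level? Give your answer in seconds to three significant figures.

12.0 s

Convert: 232 km/h = 232/3.6 = 64.44 m/s.
vₓ = 64.44 cos 57.0° = 35.10 m/s; v_y0 = 64.44 sin 57.0° = 54.05 m/s.
Set y = v_y0 t − ½ g t² = 57.3: 4.110 t² − 54.05 t + 57.3 = 0.
Quadratic formula: t = (54.05 ± √1979.1) / 8.22 = (54.05 ± 44.49) / 8.22 → t = 1.163 s or 11.99 s.
The descending-branch root is 11.99 s.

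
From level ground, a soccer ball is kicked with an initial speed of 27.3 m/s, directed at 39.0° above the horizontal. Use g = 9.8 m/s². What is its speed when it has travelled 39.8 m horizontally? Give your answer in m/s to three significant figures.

Resolve: vₓ = 27.30 cos 39.0° = 21.22 m/s and v_y0 = 27.30 sin 39.0° = 17.18 m/s.
At x = 39.8 m, t = x/vₓ = 39.8/21.22 = 1.876 s.
Vertical velocity there: v_y = v_y0 − g t = 17.18 − 9.80 × 1.876 = −1.204 m/s.
Speed: √(vₓ² + v_y²) = √(21.22² + 1.204²) = 21.25 m/s.

21.3 m/s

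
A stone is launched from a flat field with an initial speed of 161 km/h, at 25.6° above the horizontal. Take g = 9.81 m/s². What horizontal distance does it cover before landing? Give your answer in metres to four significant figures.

Convert: 161 km/h = 161/3.6 = 44.72 m/s.
Components: vₓ = 44.72 cos 25.6° = 40.33 m/s, v_y0 = 44.72 sin 25.6° = 19.32 m/s.
Time aloft: T = 2 v_y0 / g = 2 × 19.32 / 9.81 = 3.940 s.
Horizontal distance R = vₓ T = 40.33 × 3.940 = 158.9 m.

158.9 m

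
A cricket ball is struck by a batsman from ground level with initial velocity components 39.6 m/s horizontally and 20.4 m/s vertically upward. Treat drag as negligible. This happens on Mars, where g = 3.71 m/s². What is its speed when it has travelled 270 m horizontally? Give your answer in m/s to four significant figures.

39.90 m/s

Time to reach x = 270 m: t = x/vₓ = 270/39.60 = 6.818 s.
Vertical velocity there: v_y = v_y0 − g t = 20.40 − 3.71 × 6.818 = −4.895 m/s.
Speed: √(vₓ² + v_y²) = √(39.60² + 4.895²) = 39.90 m/s.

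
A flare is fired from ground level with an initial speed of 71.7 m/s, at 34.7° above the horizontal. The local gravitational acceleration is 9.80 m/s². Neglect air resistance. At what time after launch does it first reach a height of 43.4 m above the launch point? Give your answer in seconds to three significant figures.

1.25 s

Components: vₓ = 71.70 cos 34.7° = 58.95 m/s, v_y0 = 71.70 sin 34.7° = 40.82 m/s.
Set y = v_y0 t − ½ g t² = 43.4: 4.900 t² − 40.82 t + 43.4 = 0.
Quadratic formula: t = (40.82 ± √815.42) / 9.80 = (40.82 ± 28.56) / 9.80 → t = 1.251 s or 7.079 s.
The first (ascending) time is 1.251 s.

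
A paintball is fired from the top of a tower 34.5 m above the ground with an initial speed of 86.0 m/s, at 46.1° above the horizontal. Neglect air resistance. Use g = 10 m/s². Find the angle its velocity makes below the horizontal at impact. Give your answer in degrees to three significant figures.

vₓ = 86.00 cos 46.1° = 59.63 m/s; v_y0 = 86.00 sin 46.1° = 61.97 m/s.
With up positive and y = 0 at the ground: y(t) = 34.5 + (61.97) t − 5.000 t². Setting y = 0 and taking the positive root: t = [61.97 + √(61.97² + 2·10.0·34.5)] / 10.0 = (61.97 + 67.30) / 10.0 = 12.93 s.
At impact: v_y = v_y0 − g t = −67.30 m/s; vₓ = 59.63 m/s.
Angle below horizontal: arctan(|v_y|/vₓ) = arctan(67.30/59.63) = 48.46°.

48.5°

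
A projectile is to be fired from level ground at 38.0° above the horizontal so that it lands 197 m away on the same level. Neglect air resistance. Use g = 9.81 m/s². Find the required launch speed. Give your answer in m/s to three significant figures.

From R = (v₀² / g) sin 2θ: v₀ = √(gR / sin 2θ).
v₀ = √(9.81 × 197 / sin 76.00°) = √(1933 / 0.9703) = √1991.7 = 44.63 m/s.

44.6 m/s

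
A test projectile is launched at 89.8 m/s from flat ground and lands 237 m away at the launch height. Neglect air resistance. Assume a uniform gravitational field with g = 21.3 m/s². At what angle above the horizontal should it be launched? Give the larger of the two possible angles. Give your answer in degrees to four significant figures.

From R = (v₀²/g) sin 2θ: sin 2θ = 21.3 × 237 / 8064.0 = 0.6260.
2θ = 38.76° or 180° − 38.76° = 141.2°, so θ = 19.38° or 70.62°.
The larger angle is 70.62°.

70.62°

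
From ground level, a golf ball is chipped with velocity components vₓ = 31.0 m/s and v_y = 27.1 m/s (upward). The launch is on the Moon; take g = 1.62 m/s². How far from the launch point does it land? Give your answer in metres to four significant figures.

1037 m

Flight time T = 2 v_y0 / g = 33.46 s.
Range: R = vₓ T = 31.00 × 33.46 = 1037 m.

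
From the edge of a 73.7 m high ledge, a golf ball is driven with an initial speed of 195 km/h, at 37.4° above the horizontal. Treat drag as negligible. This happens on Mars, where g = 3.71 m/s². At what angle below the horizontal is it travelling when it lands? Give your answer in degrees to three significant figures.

Convert: 195 km/h = 195/3.6 = 54.17 m/s.
Resolve: vₓ = 54.17 cos 37.4° = 43.03 m/s and v_y0 = 54.17 sin 37.4° = 32.90 m/s.
Vertical motion (up positive, ground at y = 0): 1.855 t² − (32.90) t − 73.7 = 0, so t = (32.90 + √(32.90² + 2·3.71·73.7)) / 3.71 = (32.90 + 40.36) / 3.71 = 19.75 s.
At impact: v_y = v_y0 − g t = −40.36 m/s; vₓ = 43.03 m/s.
Angle below horizontal: arctan(|v_y|/vₓ) = arctan(40.36/43.03) = 43.17°.

43.2°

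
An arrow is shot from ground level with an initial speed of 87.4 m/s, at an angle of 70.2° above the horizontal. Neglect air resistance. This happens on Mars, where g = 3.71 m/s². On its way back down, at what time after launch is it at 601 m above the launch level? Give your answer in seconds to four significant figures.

35.10 s

Components: vₓ = 87.40 cos 70.2° = 29.61 m/s, v_y0 = 87.40 sin 70.2° = 82.23 m/s.
Require v_y0 t − ½ g t² = 601, i.e. 1.855 t² − 82.23 t + 601 = 0.
Quadratic formula: t = (82.23 ± √2302.8) / 3.71 = (82.23 ± 47.99) / 3.71 → t = 9.230 s or 35.10 s.
The descending-branch root is 35.10 s.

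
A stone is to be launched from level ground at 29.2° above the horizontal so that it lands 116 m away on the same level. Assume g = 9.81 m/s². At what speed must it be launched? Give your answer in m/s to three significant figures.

From R = (v₀² / g) sin 2θ: v₀ = √(gR / sin 2θ).
v₀ = √(9.81 × 116 / sin 58.40°) = √(1138 / 0.8517) = √1336.1 = 36.55 m/s.

36.6 m/s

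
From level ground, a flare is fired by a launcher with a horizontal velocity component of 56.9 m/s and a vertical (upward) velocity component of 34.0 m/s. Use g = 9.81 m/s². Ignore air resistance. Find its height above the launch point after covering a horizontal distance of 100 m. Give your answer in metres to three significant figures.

44.6 m

At x = 100 m, t = x/vₓ = 100/56.90 = 1.757 s.
Height: y = v_y0 t − ½ g t² = 34.00 × 1.757 − 4.905 × 1.757² = 59.75 − 15.15 = 44.60 m.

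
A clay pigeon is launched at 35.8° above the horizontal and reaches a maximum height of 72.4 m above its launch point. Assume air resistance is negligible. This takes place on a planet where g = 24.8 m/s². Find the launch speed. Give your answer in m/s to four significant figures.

At the peak v_y = 0, so v_y0 = √(2gH) = √(2 × 24.8 × 72.4) = 59.93 m/s.
v_y0 = v₀ sin θ ⇒ v₀ = 59.93 / sin 35.8° = 102.4 m/s.

102.4 m/s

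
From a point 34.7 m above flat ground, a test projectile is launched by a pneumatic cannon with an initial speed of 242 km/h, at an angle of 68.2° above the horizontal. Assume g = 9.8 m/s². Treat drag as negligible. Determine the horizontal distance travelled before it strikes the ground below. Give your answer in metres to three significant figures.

Convert: 242 km/h = 242/3.6 = 67.22 m/s.
vₓ = 67.22 cos 68.2° = 24.96 m/s; v_y0 = 67.22 sin 68.2° = 62.41 m/s.
The projectile lands when y = 34.7 + (62.41) t − ½·9.80·t² = 0. Positive root: t = (62.41 + √(62.41² + 2·9.80·34.7)) / 9.80 = (62.41 + 67.64) / 9.80 = 13.27 s.
Horizontal distance: R = vₓ t = 24.96 × 13.27 = 331.3 m.

331 m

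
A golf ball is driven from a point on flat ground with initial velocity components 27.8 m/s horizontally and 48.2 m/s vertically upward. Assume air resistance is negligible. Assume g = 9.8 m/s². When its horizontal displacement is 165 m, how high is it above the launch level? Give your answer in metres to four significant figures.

113.5 m

x = vₓ t ⇒ t = 165/27.80 = 5.935 s.
Height: y = v_y0 t − ½ g t² = 48.20 × 5.935 − 4.900 × 5.935² = 286.1 − 172.6 = 113.5 m.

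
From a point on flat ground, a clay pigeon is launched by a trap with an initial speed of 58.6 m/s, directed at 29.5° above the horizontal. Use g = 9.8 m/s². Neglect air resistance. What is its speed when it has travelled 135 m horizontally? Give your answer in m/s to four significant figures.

51.09 m/s

Resolve: vₓ = 58.60 cos 29.5° = 51.00 m/s and v_y0 = 58.60 sin 29.5° = 28.86 m/s.
x = vₓ t ⇒ t = 135/51.00 = 2.647 s.
Vertical velocity there: v_y = v_y0 − g t = 28.86 − 9.80 × 2.647 = 2.916 m/s.
Speed: √(vₓ² + v_y²) = √(51.00² + 2.916²) = 51.09 m/s.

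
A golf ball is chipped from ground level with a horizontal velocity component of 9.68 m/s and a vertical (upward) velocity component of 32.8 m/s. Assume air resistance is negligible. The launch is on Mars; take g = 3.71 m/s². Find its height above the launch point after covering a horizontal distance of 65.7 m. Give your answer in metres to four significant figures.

Time to reach x = 65.7 m: t = x/vₓ = 65.7/9.680 = 6.787 s.
Height: y = v_y0 t − ½ g t² = 32.80 × 6.787 − 1.855 × 6.787² = 222.6 − 85.45 = 137.2 m.

137.2 m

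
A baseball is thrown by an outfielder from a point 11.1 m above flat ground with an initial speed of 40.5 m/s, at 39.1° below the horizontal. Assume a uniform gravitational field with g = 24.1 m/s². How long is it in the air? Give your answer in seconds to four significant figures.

0.3700 s

Resolve: vₓ = 40.50 cos 39.1° = 31.43 m/s and v_y0 = −25.54 m/s (downward).
Vertical motion (up positive, ground at y = 0): 12.05 t² − (−25.54) t − 11.1 = 0, so t = (−25.54 + √(25.54² + 2·24.1·11.1)) / 24.1 = (−25.54 + 34.46) / 24.1 = 0.3700 s.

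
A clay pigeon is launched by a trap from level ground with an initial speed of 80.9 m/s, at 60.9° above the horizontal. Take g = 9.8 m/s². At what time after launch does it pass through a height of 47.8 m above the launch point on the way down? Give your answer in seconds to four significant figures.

Components: vₓ = 80.90 cos 60.9° = 39.34 m/s, v_y0 = 80.90 sin 60.9° = 70.69 m/s.
Height y(t) = 70.69 t − 4.900 t² = 47.8 gives 4.900 t² − 70.69 t + 47.8 = 0.
t = [70.69 ± √(70.69² − 2·9.80·47.8)] / 9.80 = (70.69 ± 63.72) / 9.80, so t = 0.7113 s or t = 13.71 s.
The descending-branch root is 13.71 s.

13.71 s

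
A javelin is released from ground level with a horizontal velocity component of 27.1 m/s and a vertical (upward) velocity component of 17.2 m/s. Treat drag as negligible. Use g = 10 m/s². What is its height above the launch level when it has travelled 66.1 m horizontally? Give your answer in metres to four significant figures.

x = vₓ t ⇒ t = 66.1/27.10 = 2.439 s.
Height: y = v_y0 t − ½ g t² = 17.20 × 2.439 − 5.000 × 2.439² = 41.95 − 29.75 = 12.21 m.

12.21 m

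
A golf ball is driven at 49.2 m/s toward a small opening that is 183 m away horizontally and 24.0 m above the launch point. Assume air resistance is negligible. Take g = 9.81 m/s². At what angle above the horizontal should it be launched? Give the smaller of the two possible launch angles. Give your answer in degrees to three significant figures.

33.7°

Trajectory: y = x tanθ − g x² (1 + tan²θ)/(2v₀²). With x = 183, y = 24.0, v₀ = 49.2, g = 9.81:
67.86 tan²θ − 183 tanθ + (91.86) = 0.
tanθ = [183 ± √(183² − 4 × 67.86 × (91.86))] / (2 × 67.86) = (183 ± 92.49) / 135.7, giving tanθ = 0.6669 or 2.030.
θ = 33.70° or 63.77°; the smaller is 33.70°.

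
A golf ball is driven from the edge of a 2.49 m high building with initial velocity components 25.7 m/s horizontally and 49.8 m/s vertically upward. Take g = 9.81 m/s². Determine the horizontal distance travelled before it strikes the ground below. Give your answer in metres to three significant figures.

262 m

The projectile lands when y = 2.49 + (49.80) t − ½·9.81·t² = 0. Positive root: t = (49.80 + √(49.80² + 2·9.81·2.49)) / 9.81 = (49.80 + 50.29) / 9.81 = 10.20 s.
Horizontal distance: R = vₓ t = 25.70 × 10.20 = 262.2 m.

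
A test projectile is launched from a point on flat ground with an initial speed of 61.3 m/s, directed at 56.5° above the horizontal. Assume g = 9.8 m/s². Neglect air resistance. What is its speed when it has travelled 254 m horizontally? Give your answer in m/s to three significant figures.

40.6 m/s

Components: vₓ = 61.30 cos 56.5° = 33.83 m/s, v_y0 = 61.30 sin 56.5° = 51.12 m/s.
x = vₓ t ⇒ t = 254/33.83 = 7.507 s.
Vertical velocity there: v_y = v_y0 − g t = 51.12 − 9.80 × 7.507 = −22.45 m/s.
Speed: √(vₓ² + v_y²) = √(33.83² + 22.45²) = 40.61 m/s.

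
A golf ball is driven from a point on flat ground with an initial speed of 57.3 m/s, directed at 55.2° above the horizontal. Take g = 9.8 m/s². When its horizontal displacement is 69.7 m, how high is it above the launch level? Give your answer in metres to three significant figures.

Resolve: vₓ = 57.30 cos 55.2° = 32.70 m/s and v_y0 = 57.30 sin 55.2° = 47.05 m/s.
Time to reach x = 69.7 m: t = x/vₓ = 69.7/32.70 = 2.131 s.
Height: y = v_y0 t − ½ g t² = 47.05 × 2.131 − 4.900 × 2.131² = 100.3 − 22.26 = 78.03 m.

78.0 m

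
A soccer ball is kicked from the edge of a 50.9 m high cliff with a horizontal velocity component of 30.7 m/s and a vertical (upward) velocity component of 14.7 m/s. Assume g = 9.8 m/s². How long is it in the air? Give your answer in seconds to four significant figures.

With up positive and y = 0 at the ground: y(t) = 50.9 + (14.70) t − 4.900 t². Setting y = 0 and taking the positive root: t = [14.70 + √(14.70² + 2·9.80·50.9)] / 9.80 = (14.70 + 34.84) / 9.80 = 5.055 s.

5.055 s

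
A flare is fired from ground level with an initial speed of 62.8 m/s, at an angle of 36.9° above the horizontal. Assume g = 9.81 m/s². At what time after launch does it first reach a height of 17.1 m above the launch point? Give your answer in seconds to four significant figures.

0.4840 s

Components: vₓ = 62.80 cos 36.9° = 50.22 m/s, v_y0 = 62.80 sin 36.9° = 37.71 m/s.
Height y(t) = 37.71 t − 4.905 t² = 17.1 gives 4.905 t² − 37.71 t + 17.1 = 0.
t = [37.71 ± √(37.71² − 2·9.81·17.1)] / 9.81 = (37.71 ± 32.96) / 9.81, so t = 0.4840 s or t = 7.203 s.
The first (ascending) time is 0.4840 s.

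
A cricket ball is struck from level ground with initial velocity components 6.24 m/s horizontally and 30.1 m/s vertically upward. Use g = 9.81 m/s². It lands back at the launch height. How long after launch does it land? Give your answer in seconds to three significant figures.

Time of flight on level ground: T = 2 v_y0 / g = 2 × 30.10 / 9.81 = 6.137 s.

6.14 s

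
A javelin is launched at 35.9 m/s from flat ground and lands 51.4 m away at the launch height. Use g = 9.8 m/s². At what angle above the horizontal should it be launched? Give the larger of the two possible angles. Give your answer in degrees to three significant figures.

Level-ground range R = v₀² sin(2θ)/g ⇒ sin(2θ) = gR/v₀² = 9.80 × 51.4 / 35.9² = 0.3908.
2θ = 23.01° or 180° − 23.01° = 157.0°, so θ = 11.50° or 78.50°.
The larger angle is 78.50°.

78.5°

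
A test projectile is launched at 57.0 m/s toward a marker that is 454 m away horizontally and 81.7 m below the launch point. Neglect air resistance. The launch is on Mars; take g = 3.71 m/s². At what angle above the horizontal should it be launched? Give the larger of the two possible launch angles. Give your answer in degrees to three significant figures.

75.2°

Trajectory: y = x tanθ − g x² (1 + tan²θ)/(2v₀²). With x = 454, y = −81.7, v₀ = 57.0, g = 3.71:
117.7 tan²θ − 454 tanθ + (35.98) = 0.
tanθ = [454 ± √(454² − 4 × 117.7 × (35.98))] / (2 × 117.7) = (454 ± 434.9) / 235.4, giving tanθ = 0.08095 or 3.777.
θ = 4.628° or 75.17°; the larger is 75.17°.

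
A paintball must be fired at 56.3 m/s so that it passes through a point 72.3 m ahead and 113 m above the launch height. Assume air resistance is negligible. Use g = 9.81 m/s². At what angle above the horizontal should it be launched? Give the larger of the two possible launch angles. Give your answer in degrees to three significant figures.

Trajectory: y = x tanθ − g x² (1 + tan²θ)/(2v₀²). With x = 72.3, y = 113, v₀ = 56.3, g = 9.81:
8.089 tan²θ − 72.3 tanθ + (121.1) = 0.
tanθ = [72.3 ± √(72.3² − 4 × 8.089 × (121.1))] / (2 × 8.089) = (72.3 ± 36.18) / 16.18, giving tanθ = 2.232 or 6.706.
θ = 65.87° or 81.52°; the larger is 81.52°.

81.5°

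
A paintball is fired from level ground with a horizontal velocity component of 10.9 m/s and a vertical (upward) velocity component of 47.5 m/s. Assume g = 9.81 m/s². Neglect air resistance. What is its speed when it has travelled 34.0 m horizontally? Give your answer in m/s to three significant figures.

20.1 m/s

x = vₓ t ⇒ t = 34.0/10.90 = 3.119 s.
Vertical velocity there: v_y = v_y0 − g t = 47.50 − 9.81 × 3.119 = 16.90 m/s.
Speed: √(vₓ² + v_y²) = √(10.90² + 16.90²) = 20.11 m/s.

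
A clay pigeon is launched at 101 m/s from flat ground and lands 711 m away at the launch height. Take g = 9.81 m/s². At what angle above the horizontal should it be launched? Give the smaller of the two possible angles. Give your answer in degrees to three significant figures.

From R = (v₀²/g) sin 2θ: sin 2θ = 9.81 × 711 / 10201 = 0.6837.
2θ = 43.14° or 180° − 43.14° = 136.9°, so θ = 21.57° or 68.43°.
The smaller angle is 21.57°.

21.6°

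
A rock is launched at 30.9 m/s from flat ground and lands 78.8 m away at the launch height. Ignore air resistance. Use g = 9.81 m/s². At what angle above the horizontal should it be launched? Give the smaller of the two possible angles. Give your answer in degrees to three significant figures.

From R = (v₀²/g) sin 2θ: sin 2θ = 9.81 × 78.8 / 954.81 = 0.8096.
2θ = 54.06° or 180° − 54.06° = 125.9°, so θ = 27.03° or 62.97°.
The smaller angle is 27.03°.

27.0°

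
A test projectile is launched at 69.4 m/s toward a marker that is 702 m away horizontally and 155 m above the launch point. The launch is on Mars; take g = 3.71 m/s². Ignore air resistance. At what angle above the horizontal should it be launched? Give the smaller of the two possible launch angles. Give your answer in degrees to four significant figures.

Trajectory: y = x tanθ − g x² (1 + tan²θ)/(2v₀²). With x = 702, y = 155, v₀ = 69.4, g = 3.71:
189.8 tan²θ − 702 tanθ + (344.8) = 0.
tanθ = [702 ± √(702² − 4 × 189.8 × (344.8))] / (2 × 189.8) = (702 ± 480.7) / 379.6, giving tanθ = 0.5831 or 3.116.
θ = 30.25° or 72.20°; the smaller is 30.25°.

30.25°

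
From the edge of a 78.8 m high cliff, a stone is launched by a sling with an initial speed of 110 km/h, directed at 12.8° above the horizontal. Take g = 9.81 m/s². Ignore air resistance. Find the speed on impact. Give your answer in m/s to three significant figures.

Convert: 110 km/h = 110/3.6 = 30.56 m/s.
vₓ = 30.56 cos 12.8° = 29.80 m/s; v_y0 = 30.56 sin 12.8° = 6.770 m/s.
Vertical motion (up positive, ground at y = 0): 4.905 t² − (6.770) t − 78.8 = 0, so t = (6.770 + √(6.770² + 2·9.81·78.8)) / 9.81 = (6.770 + 39.90) / 9.81 = 4.757 s.
Vertical velocity at impact: v_y = v_y0 − g t = 6.770 − 9.81 × 4.757 = −39.90 m/s.
Speed: |v| = √(vₓ² + v_y²) = √(29.80² + 39.90²) = 49.80 m/s.

49.8 m/s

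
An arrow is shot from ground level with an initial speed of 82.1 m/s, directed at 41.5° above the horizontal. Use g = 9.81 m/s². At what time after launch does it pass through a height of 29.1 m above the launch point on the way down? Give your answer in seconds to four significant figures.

10.53 s

vₓ = 82.10 cos 41.5° = 61.49 m/s; v_y0 = 82.10 sin 41.5° = 54.40 m/s.
Set y = v_y0 t − ½ g t² = 29.1: 4.905 t² − 54.40 t + 29.1 = 0.
Quadratic formula: t = (54.40 ± √2388.5) / 9.81 = (54.40 ± 48.87) / 9.81 → t = 0.5636 s or 10.53 s.
The descending-branch root is 10.53 s.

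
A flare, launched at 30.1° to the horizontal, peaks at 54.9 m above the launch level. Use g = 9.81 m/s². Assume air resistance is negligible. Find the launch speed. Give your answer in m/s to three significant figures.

65.4 m/s

At the peak v_y = 0, so v_y0 = √(2gH) = √(2 × 9.81 × 54.9) = 32.82 m/s.
v_y0 = v₀ sin θ ⇒ v₀ = 32.82 / sin 30.1° = 65.44 m/s.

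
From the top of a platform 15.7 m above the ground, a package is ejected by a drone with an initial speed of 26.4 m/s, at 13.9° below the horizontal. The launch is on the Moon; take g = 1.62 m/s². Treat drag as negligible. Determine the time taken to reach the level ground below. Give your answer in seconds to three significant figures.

Components: vₓ = 26.40 cos 13.9° = 25.63 m/s, v_y0 = −6.342 m/s (downward).
The projectile lands when y = 15.7 + (−6.342) t − ½·1.62·t² = 0. Positive root: t = (−6.342 + √(6.342² + 2·1.62·15.7)) / 1.62 = (−6.342 + 9.544) / 1.62 = 1.977 s.

1.98 s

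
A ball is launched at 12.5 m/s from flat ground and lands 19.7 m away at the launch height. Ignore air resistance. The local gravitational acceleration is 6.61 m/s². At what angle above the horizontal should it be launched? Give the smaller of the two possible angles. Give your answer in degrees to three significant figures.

R = v₀² sin 2θ / g gives sin 2θ = gR/v₀² = 6.61·19.7/12.5² = 0.8334.
2θ = 56.45° or 180° − 56.45° = 123.6°, so θ = 28.22° or 61.78°.
The smaller angle is 28.22°.

28.2°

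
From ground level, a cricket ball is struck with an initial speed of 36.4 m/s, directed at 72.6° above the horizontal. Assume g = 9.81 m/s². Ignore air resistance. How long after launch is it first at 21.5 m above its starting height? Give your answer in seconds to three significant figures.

Components: vₓ = 36.40 cos 72.6° = 10.89 m/s, v_y0 = 36.40 sin 72.6° = 34.73 m/s.
Set y = v_y0 t − ½ g t² = 21.5: 4.905 t² − 34.73 t + 21.5 = 0.
t = [34.73 ± √(34.73² − 2·9.81·21.5)] / 9.81 = (34.73 ± 28.01) / 9.81, so t = 0.6853 s or t = 6.396 s.
The first (ascending) time is 0.6853 s.

0.685 s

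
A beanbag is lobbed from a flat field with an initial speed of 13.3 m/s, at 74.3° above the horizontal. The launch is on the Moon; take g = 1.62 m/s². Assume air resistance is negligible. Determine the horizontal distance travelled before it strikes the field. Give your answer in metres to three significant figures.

56.9 m

Resolve: vₓ = 13.30 cos 74.3° = 3.599 m/s and v_y0 = 13.30 sin 74.3° = 12.80 m/s.
Time aloft: T = 2 v_y0 / g = 2 × 12.80 / 1.62 = 15.81 s.
Horizontal distance R = vₓ T = 3.599 × 15.81 = 56.89 m.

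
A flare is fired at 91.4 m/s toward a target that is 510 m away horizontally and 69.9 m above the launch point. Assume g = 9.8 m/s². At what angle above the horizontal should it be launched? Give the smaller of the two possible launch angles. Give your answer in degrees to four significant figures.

27.28°

Trajectory: y = x tanθ − g x² (1 + tan²θ)/(2v₀²). With x = 510, y = 69.9, v₀ = 91.4, g = 9.80:
152.6 tan²θ − 510 tanθ + (222.5) = 0.
tanθ = [510 ± √(510² − 4 × 152.6 × (222.5))] / (2 × 152.6) = (510 ± 352.6) / 305.1, giving tanθ = 0.5158 or 2.827.
θ = 27.28° or 70.52°; the smaller is 27.28°.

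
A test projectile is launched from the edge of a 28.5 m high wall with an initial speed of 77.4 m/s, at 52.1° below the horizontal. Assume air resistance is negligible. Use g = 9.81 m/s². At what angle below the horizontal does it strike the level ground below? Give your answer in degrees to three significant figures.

54.0°

Components: vₓ = 77.40 cos 52.1° = 47.55 m/s, v_y0 = −61.08 m/s (downward).
With up positive and y = 0 at the ground: y(t) = 28.5 + (−61.08) t − 4.905 t². Setting y = 0 and taking the positive root: t = [−61.08 + √(61.08² + 2·9.81·28.5)] / 9.81 = (−61.08 + 65.49) / 9.81 = 0.4504 s.
At impact: v_y = v_y0 − g t = −65.49 m/s; vₓ = 47.55 m/s.
Angle below horizontal: arctan(|v_y|/vₓ) = arctan(65.49/47.55) = 54.02°.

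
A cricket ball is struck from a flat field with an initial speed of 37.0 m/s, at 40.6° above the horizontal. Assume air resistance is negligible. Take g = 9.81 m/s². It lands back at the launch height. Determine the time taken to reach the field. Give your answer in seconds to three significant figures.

Resolve: vₓ = 37.00 cos 40.6° = 28.09 m/s and v_y0 = 37.00 sin 40.6° = 24.08 m/s.
It returns to y = 0 when t = 2 v_y0 / g = 2(24.08)/9.81 = 4.909 s.

4.91 s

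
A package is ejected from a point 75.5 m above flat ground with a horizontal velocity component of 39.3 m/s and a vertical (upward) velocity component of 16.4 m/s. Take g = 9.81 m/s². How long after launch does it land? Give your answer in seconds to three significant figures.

5.94 s

Vertical motion (up positive, ground at y = 0): 4.905 t² − (16.40) t − 75.5 = 0, so t = (16.40 + √(16.40² + 2·9.81·75.5)) / 9.81 = (16.40 + 41.84) / 9.81 = 5.936 s.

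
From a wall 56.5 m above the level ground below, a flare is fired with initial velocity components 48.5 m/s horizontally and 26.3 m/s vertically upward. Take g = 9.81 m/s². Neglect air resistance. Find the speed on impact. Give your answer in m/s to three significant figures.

64.4 m/s

The projectile lands when y = 56.5 + (26.30) t − ½·9.81·t² = 0. Positive root: t = (26.30 + √(26.30² + 2·9.81·56.5)) / 9.81 = (26.30 + 42.43) / 9.81 = 7.006 s.
Vertical velocity at impact: v_y = v_y0 − g t = 26.30 − 9.81 × 7.006 = −42.43 m/s.
Speed: |v| = √(vₓ² + v_y²) = √(48.50² + 42.43²) = 64.44 m/s.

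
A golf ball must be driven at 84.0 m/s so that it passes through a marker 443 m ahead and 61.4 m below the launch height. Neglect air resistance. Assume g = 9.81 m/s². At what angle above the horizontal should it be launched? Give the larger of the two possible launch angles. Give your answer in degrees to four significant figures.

Trajectory: y = x tanθ − g x² (1 + tan²θ)/(2v₀²). With x = 443, y = −61.4, v₀ = 84.0, g = 9.81:
136.4 tan²θ − 443 tanθ + (75.02) = 0.
tanθ = [443 ± √(443² − 4 × 136.4 × (75.02))] / (2 × 136.4) = (443 ± 394.1) / 272.8, giving tanθ = 0.1792 or 3.068.
θ = 10.16° or 71.95°; the larger is 71.95°.

71.95°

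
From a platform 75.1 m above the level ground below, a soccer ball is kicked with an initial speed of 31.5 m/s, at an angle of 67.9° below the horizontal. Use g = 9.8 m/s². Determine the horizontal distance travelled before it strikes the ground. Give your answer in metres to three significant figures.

23.0 m

Horizontal component vₓ = 31.50 cos 67.9° = 11.85 m/s; vertical v_y0 = −29.19 m/s (downward).
With up positive and y = 0 at the ground: y(t) = 75.1 + (−29.19) t − 4.900 t². Setting y = 0 and taking the positive root: t = [−29.19 + √(29.19² + 2·9.80·75.1)] / 9.80 = (−29.19 + 48.21) / 9.80 = 1.941 s.
Horizontal distance: R = vₓ t = 11.85 × 1.941 = 23.00 m.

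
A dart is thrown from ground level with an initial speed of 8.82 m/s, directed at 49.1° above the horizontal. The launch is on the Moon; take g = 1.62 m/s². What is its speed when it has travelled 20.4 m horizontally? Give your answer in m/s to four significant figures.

Resolve: vₓ = 8.820 cos 49.1° = 5.775 m/s and v_y0 = 8.820 sin 49.1° = 6.667 m/s.
x = vₓ t ⇒ t = 20.4/5.775 = 3.533 s.
Vertical velocity there: v_y = v_y0 − g t = 6.667 − 1.62 × 3.533 = 0.9438 m/s.
Speed: √(vₓ² + v_y²) = √(5.775² + 0.9438²) = 5.851 m/s.

5.851 m/s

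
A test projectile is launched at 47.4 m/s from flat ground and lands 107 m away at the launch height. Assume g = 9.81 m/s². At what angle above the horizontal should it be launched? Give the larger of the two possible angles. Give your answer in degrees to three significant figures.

Level-ground range R = v₀² sin(2θ)/g ⇒ sin(2θ) = gR/v₀² = 9.81 × 107 / 47.4² = 0.4672.
2θ = 27.85° or 180° − 27.85° = 152.1°, so θ = 13.93° or 76.07°.
The larger angle is 76.07°.

76.1°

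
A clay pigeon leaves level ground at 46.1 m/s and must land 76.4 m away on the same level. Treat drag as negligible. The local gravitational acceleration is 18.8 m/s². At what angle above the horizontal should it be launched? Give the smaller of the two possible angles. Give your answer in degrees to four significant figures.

From R = (v₀²/g) sin 2θ: sin 2θ = 18.8 × 76.4 / 2125.2 = 0.6758.
2θ = 42.52° or 180° − 42.52° = 137.5°, so θ = 21.26° or 68.74°.
The smaller angle is 21.26°.

21.26°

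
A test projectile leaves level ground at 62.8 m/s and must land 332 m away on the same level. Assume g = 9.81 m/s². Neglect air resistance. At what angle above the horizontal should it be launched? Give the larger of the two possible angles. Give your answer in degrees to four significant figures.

From R = (v₀²/g) sin 2θ: sin 2θ = 9.81 × 332 / 3943.8 = 0.8258.
2θ = 55.67° or 180° − 55.67° = 124.3°, so θ = 27.84° or 62.16°.
The larger angle is 62.16°.

62.16°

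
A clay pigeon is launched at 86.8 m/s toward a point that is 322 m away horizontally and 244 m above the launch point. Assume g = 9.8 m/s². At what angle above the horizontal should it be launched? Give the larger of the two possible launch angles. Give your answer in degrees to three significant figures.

73.7°

Trajectory: y = x tanθ − g x² (1 + tan²θ)/(2v₀²). With x = 322, y = 244, v₀ = 86.8, g = 9.80:
67.43 tan²θ − 322 tanθ + (311.4) = 0.
tanθ = [322 ± √(322² − 4 × 67.43 × (311.4))] / (2 × 67.43) = (322 ± 140.3) / 134.9, giving tanθ = 1.347 or 3.428.
θ = 53.42° or 73.74°; the larger is 73.74°.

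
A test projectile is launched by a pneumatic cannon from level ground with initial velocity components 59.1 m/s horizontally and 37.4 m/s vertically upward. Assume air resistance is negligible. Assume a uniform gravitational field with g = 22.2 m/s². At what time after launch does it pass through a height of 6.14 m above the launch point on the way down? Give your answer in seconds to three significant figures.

3.20 s

Set y = v_y0 t − ½ g t² = 6.14: 11.10 t² − 37.40 t + 6.14 = 0.
Quadratic formula: t = (37.40 ± √1126.1) / 22.2 = (37.40 ± 33.56) / 22.2 → t = 0.1731 s or 3.196 s.
The descending-branch root is 3.196 s.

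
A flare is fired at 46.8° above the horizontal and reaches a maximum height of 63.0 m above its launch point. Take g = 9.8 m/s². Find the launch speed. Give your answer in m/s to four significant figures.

48.20 m/s

At the peak v_y = 0, so v_y0 = √(2gH) = √(2 × 9.80 × 63.0) = 35.14 m/s.
v_y0 = v₀ sin θ ⇒ v₀ = 35.14 / sin 46.8° = 48.20 m/s.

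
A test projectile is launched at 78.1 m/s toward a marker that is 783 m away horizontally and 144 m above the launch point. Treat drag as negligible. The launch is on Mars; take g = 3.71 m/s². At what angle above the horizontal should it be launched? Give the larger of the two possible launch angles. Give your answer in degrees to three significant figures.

75.0°

Trajectory: y = x tanθ − g x² (1 + tan²θ)/(2v₀²). With x = 783, y = 144, v₀ = 78.1, g = 3.71:
186.5 tan²θ − 783 tanθ + (330.5) = 0.
tanθ = [783 ± √(783² − 4 × 186.5 × (330.5))] / (2 × 186.5) = (783 ± 605.5) / 372.9, giving tanθ = 0.4760 or 3.724.
θ = 25.45° or 74.97°; the larger is 74.97°.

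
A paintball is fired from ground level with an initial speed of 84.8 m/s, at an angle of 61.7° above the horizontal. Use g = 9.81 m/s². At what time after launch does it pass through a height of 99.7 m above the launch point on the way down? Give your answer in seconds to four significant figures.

13.74 s

Horizontal component vₓ = 84.80 cos 61.7° = 40.20 m/s; vertical v_y0 = 84.80 sin 61.7° = 74.66 m/s.
Set y = v_y0 t − ½ g t² = 99.7: 4.905 t² − 74.66 t + 99.7 = 0.
Quadratic formula: t = (74.66 ± √3618.7) / 9.81 = (74.66 ± 60.16) / 9.81 → t = 1.479 s or 13.74 s.
The descending-branch root is 13.74 s.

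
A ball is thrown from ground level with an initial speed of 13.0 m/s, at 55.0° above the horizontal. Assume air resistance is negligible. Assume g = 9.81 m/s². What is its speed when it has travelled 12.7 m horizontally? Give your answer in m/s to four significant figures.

9.608 m/s

Resolve: vₓ = 13.00 cos 55.0° = 7.456 m/s and v_y0 = 13.00 sin 55.0° = 10.65 m/s.
x = vₓ t ⇒ t = 12.7/7.456 = 1.703 s.
Vertical velocity there: v_y = v_y0 − g t = 10.65 − 9.81 × 1.703 = −6.060 m/s.
Speed: √(vₓ² + v_y²) = √(7.456² + 6.060²) = 9.608 m/s.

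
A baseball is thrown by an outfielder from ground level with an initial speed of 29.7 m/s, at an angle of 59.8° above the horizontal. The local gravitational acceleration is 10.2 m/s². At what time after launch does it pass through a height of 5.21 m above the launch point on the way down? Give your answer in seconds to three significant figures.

4.82 s

Components: vₓ = 29.70 cos 59.8° = 14.94 m/s, v_y0 = 29.70 sin 59.8° = 25.67 m/s.
Set y = v_y0 t − ½ g t² = 5.21: 5.100 t² − 25.67 t + 5.21 = 0.
t = [25.67 ± √(25.67² − 2·10.2·5.21)] / 10.2 = (25.67 ± 23.51) / 10.2, so t = 0.2119 s or t = 4.821 s.
The descending-branch root is 4.821 s.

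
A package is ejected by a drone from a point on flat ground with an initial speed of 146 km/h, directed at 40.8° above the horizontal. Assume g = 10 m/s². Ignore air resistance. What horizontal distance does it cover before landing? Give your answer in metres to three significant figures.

163 m

Convert: 146 km/h = 146/3.6 = 40.56 m/s.
Components: vₓ = 40.56 cos 40.8° = 30.70 m/s, v_y0 = 40.56 sin 40.8° = 26.50 m/s.
Time aloft: T = 2 v_y0 / g = 2 × 26.50 / 10.0 = 5.300 s.
Horizontal distance R = vₓ T = 30.70 × 5.300 = 162.7 m.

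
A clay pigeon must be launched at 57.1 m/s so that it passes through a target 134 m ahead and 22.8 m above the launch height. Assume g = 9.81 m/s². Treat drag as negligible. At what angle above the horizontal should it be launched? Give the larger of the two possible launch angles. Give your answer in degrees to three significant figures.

77.6°

Trajectory: y = x tanθ − g x² (1 + tan²θ)/(2v₀²). With x = 134, y = 22.8, v₀ = 57.1, g = 9.81:
27.01 tan²θ − 134 tanθ + (49.81) = 0.
tanθ = [134 ± √(134² − 4 × 27.01 × (49.81))] / (2 × 27.01) = (134 ± 112.1) / 54.03, giving tanθ = 0.4048 or 4.556.
θ = 22.04° or 77.62°; the larger is 77.62°.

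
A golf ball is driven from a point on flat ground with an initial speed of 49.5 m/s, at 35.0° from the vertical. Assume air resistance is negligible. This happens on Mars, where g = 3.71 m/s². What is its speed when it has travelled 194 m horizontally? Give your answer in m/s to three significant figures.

Components: vₓ = 49.50 sin 35.0° = 28.39 m/s, v_y0 = 49.50 cos 35.0° = 40.55 m/s.
At x = 194 m, t = x/vₓ = 194/28.39 = 6.833 s.
Vertical velocity there: v_y = v_y0 − g t = 40.55 − 3.71 × 6.833 = 15.20 m/s.
Speed: √(vₓ² + v_y²) = √(28.39² + 15.20²) = 32.20 m/s.

32.2 m/s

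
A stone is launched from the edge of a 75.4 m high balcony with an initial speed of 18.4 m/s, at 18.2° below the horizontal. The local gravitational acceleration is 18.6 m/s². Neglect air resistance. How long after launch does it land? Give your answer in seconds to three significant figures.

Components: vₓ = 18.40 cos 18.2° = 17.48 m/s, v_y0 = −5.747 m/s (downward).
Vertical motion (up positive, ground at y = 0): 9.300 t² − (−5.747) t − 75.4 = 0, so t = (−5.747 + √(5.747² + 2·18.6·75.4)) / 18.6 = (−5.747 + 53.27) / 18.6 = 2.555 s.

2.56 s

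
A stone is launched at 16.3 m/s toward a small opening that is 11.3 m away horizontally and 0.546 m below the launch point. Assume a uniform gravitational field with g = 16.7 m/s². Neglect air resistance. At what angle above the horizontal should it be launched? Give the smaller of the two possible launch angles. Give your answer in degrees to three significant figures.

19.3°

Trajectory: y = x tanθ − g x² (1 + tan²θ)/(2v₀²). With x = 11.3, y = −0.546, v₀ = 16.3, g = 16.7:
4.013 tan²θ − 11.3 tanθ + (3.467) = 0.
tanθ = [11.3 ± √(11.3² − 4 × 4.013 × (3.467))] / (2 × 4.013) = (11.3 ± 8.488) / 8.026, giving tanθ = 0.3504 or 2.465.
θ = 19.31° or 67.92°; the smaller is 19.31°.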